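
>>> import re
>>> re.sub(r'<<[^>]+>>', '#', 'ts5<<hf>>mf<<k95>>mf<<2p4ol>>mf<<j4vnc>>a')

Matches: at [3:9] → '<<hf>>'; at [11:18] → '<<k95>>'; at [20:29] → '<<2p4ol>>'; at [31:40] → '<<j4vnc>>'.
Each match is replaced by '#'.

'ts5#mf#mf#mf#a'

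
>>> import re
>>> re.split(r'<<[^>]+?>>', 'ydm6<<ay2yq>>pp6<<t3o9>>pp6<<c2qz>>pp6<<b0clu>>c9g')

Matches to split on: at [4:13] → '<<ay2yq>>'; at [16:24] → '<<t3o9>>'; at [27:35] → '<<c2qz>>'; at [38:47] → '<<b0clu>>'.
`split` removes every match and returns the 5 fragments in between.

['ydm6', 'pp6', 'pp6', 'pp6', 'c9g']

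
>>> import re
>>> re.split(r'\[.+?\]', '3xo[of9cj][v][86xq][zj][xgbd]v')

['3xo', '', '', '', '', 'v']

Lazy quantifiers expand one character at a time until the remainder of the pattern can match.
Each match becomes a cut point; 6 segments remain.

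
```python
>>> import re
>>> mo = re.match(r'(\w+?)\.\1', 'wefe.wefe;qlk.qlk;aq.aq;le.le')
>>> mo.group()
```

`\1` is not a pattern — it's the concrete string captured by group 1, re-applied verbatim.
`re.match` won't scan ahead — the pattern has to work from the very first character.
The match spans [0:9] → 'wefe.wefe'.
Captured: group 1 = 'wefe'.

'wefe.wefe'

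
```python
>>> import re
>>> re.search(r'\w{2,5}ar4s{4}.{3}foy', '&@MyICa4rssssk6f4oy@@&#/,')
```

None

This matches 2 to 5 of a word character, then the literal 'ar4', then exactly 4 of a literal 's'; then exactly 3 of any character, then the literal 'foy'.
`re.search` scans for the first position where the pattern succeeds.
Here the pattern never matches, so the call returns None.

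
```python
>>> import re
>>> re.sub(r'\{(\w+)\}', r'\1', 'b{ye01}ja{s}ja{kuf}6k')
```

'bye01jasjakuf6k'

`\1` in the replacement pulls in group 1's text for each match.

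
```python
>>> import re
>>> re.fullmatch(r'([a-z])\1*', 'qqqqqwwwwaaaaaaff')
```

For `fullmatch`, every character of the input must be accounted for by the pattern.
Here the pattern can't cover the whole string, so the call returns None.

None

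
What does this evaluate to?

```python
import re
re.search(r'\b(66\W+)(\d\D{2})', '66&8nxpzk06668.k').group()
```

The pattern matches a word boundary (`\b`, zero-width); then the literal '66', then one or more of a non-word character (captured); then a digit, then exactly 2 of a non-digit (captured).
Unlike `match`, `search` isn't anchored — it looks for the pattern anywhere in the string.
The match spans [0:6] → '66&8nx'.
Captured: group 1 = '66&', group 2 = '8nx'.

'66&8nx'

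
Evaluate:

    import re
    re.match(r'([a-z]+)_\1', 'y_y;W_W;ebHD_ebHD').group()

'y_y'

A backreference is literal: `\1` must see the identical characters the first group matched.
`match` is anchored at position 0; if the pattern doesn't fit there, it returns None.
The match spans [0:3] → 'y_y'.
Captured: group 1 = 'y'.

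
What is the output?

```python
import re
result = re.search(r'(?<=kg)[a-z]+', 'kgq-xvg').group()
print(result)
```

q

Because the assertion is zero-width, the text it checks is not consumed and won't appear in the result.
`re.search` scans for the first position where the pattern succeeds.
The match spans [2:3] → 'q'.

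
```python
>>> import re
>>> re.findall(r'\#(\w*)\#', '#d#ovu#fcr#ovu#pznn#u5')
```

['d', 'fcr', 'pznn']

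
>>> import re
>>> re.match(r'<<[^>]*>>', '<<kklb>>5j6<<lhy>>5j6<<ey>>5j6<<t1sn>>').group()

`re.match` won't scan ahead — the pattern has to work from the very first character.
The match spans [0:8] → '<<kklb>>'.

'<<kklb>>'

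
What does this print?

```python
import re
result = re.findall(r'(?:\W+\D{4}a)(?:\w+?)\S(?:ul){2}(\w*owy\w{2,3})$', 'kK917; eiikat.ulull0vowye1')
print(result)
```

['l0vowye1']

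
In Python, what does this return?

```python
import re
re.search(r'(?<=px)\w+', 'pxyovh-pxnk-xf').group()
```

The positive lookaround only admits positions where the adjacent text matches; those characters stay outside the span.
`re.search` tries every starting position until one works.
The match spans [2:6] → 'yovh'.

'yovh'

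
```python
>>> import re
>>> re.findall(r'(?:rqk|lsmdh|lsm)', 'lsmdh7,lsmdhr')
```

Alternation tries branches left to right and keeps the first one that lets the overall match succeed at that position.
With no groups in the pattern, `findall` gives back each whole match — 2 here.

['lsmdh', 'lsmdh']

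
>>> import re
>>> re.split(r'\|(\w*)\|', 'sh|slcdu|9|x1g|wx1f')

['sh', 'slcdu', '9', 'x1g', 'wx1f']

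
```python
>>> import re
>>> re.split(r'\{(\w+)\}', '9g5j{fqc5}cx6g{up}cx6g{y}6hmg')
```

['9g5j', 'fqc5', 'cx6g', 'up', 'cx6g', 'y', '6hmg']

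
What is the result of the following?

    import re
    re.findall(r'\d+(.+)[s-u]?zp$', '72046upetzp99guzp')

One capturing group, so `findall` returns just the captured substring from the one match — 1 in all.

['upetzp99gu']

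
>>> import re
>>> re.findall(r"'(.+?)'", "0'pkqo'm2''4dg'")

The `?` after the quantifier makes it lazy — it takes as little as possible before letting the rest of the pattern try.
With a single group, `findall` returns only what that group captured — 2 items.

['pkqo', "'4dg"]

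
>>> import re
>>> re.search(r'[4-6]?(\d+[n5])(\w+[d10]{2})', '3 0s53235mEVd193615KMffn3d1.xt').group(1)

Pattern: optionally a character in [4-6]; then one or more of a digit, then one of [n5] (captured); then one or more of a word character, then exactly 2 of one of [d10] (captured).
`re.search` tries every starting position until one works.
The match spans [4:27] → '53235mEVd193615KMffn3d1'.
Captured: group 1 = '3235', group 2 = 'mEVd193615KMffn3d1'.

'3235'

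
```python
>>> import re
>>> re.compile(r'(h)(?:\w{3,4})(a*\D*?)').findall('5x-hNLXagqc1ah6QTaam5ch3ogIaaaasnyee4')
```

[('h', ''), ('h', 'a'), ('h', 'aaaa')]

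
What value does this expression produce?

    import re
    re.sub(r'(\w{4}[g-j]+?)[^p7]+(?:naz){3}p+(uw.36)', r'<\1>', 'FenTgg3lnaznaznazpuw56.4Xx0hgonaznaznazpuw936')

'FenTgg3lnaznaznazpuw56.<4Xx0h>'

Pattern: exactly 4 of a word character, then one or more of a character in [g-j] (lazy) (captured); then one or more of any character except [p7], then the literal 'naz' repeated 3 times, then one or more of the literal 'p'; then the literal 'uw', then any character, then the literal '36' (captured).
Because the quantifier is non-greedy, it stops expanding at the earliest point where the rest of the pattern can succeed.
Matches: at [23:45] → '4Xx0hgonaznaznazpuw936'.
The replacement refers to a captured group, so each match is rewritten using its own captured text.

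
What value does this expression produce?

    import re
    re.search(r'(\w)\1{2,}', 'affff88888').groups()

A backreference is literal: `\1` must see the identical characters the first group matched.
`search` walks the string left to right and returns the first match it finds.
The match spans [1:5] → 'ffff'.
Captured: group 1 = 'f'.

('f',)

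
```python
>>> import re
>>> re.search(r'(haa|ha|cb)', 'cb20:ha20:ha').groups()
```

The match spans [0:2] → 'cb'.
Captured: group 1 = 'cb'.

('cb',)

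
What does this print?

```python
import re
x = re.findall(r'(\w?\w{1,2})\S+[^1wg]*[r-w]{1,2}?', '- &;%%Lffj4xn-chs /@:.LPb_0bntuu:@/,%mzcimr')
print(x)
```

['Lff']

This matches optionally a word character, then 1 to 2 of a word character (captured); then one or more of a non-whitespace character, then zero or more of any character except [1wg], then 1 to 2 of a character in [r-w] (lazy).
With a single group, `findall` returns only what that group captured — 1 item.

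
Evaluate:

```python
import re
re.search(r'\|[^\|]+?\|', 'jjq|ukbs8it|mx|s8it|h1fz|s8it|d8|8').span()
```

(3, 12)

The match spans [3:12] → '|ukbs8it|'.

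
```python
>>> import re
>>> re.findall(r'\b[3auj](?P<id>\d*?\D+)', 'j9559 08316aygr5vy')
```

['9559 ']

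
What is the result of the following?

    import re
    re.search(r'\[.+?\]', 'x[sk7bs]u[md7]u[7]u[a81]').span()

(1, 8)

The `?` after the quantifier makes it lazy — it takes as little as possible before letting the rest of the pattern try.
`re.search` tries every starting position until one works.
The match spans [1:8] → '[sk7bs]'.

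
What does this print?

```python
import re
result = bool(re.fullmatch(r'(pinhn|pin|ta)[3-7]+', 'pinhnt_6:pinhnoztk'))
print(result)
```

False

`fullmatch` succeeds only if the pattern covers the string from start to end.
Here the pattern can't cover the whole string, so the call returns None, and `bool(None)` is False.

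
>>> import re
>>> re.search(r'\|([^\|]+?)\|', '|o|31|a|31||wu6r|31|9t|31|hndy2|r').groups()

The match spans [0:3] → '|o|'.
Captured: group 1 = 'o'.

('o',)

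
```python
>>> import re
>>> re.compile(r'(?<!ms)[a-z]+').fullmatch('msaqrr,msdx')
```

None

Because the assertion is negative and zero-width, positions next to the forbidden text are skipped.
`re.fullmatch` is like wrapping the pattern in `^…$` (in single-line mode).
Here the pattern can't cover the whole string, so the call returns None.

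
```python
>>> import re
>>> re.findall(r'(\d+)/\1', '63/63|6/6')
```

['63', '6']

A backreference is literal: `\1` must see the identical characters the first group matched.
`findall` collects group 1 from each match (2 total).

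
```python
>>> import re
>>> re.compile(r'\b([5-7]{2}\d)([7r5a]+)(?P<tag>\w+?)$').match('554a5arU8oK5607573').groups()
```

('554', 'a5ar', 'U8oK5607573')

This matches a word boundary (`\b`, zero-width); then exactly 2 of a character in [5-7], then a digit (captured); then one or more of one of [7r5a] (captured); then one or more of a word character (lazy) (captured as 'tag'); then anchored at the end.
`re.match` only tries the pattern at the start of the string.
The match spans [0:18] → '554a5arU8oK5607573'.
Captured: group 1 = '554', group 2 = 'a5ar', group 3 = 'U8oK5607573'.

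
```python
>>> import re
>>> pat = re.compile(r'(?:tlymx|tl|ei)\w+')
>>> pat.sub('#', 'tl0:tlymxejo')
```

'#:#'

Matches: at [0:3] → 'tl0'; at [4:12] → 'tlymxejo'.
`sub` substitutes '#' at each match site.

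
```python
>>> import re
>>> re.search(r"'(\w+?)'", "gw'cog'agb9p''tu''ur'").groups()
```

`search` walks the string left to right and returns the first match it finds.
The match spans [2:7] → "'cog'".
Captured: group 1 = 'cog'.

('cog',)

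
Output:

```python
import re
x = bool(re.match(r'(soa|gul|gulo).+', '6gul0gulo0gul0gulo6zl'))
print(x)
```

False

With `match`, the pattern is implicitly anchored at the beginning.
Here the pattern fails at index 0, so the call returns None, and `bool(None)` is False.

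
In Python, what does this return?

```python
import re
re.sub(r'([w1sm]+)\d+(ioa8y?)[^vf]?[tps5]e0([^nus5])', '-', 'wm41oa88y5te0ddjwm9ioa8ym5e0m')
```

'wm41oa88y5te0ddj-'

The pattern matches one or more of one of [w1sm] (captured); then one or more of a digit; then a literal 'i', then the literal 'oa8', then optionally a literal 'y' (captured); then optionally any character except [vf], then one of [tps5], then the literal 'e0'; then any character except [nus5] (captured).
Matches: at [16:29] → 'wm9ioa8ym5e0m'.
Every occurrence is swapped for '-'.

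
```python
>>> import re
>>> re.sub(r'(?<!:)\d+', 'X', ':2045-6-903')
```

':2X-X-X'

Because the assertion is negative and zero-width, positions next to the forbidden text are skipped.
Matches: at [2:5] → '045'; at [6:7] → '6'; at [8:11] → '903'.
`sub` substitutes 'X' at each match site.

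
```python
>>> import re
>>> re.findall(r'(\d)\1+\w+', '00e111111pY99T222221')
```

`\1` is not a pattern — it's the concrete string captured by group 1, re-applied verbatim.
Matches: at [0:20] match '00e111111pY99T222221', group 1 = '0'.
`findall` collects group 1 from the one match (1 total).

['0']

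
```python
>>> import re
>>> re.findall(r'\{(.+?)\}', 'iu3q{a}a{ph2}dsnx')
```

Walking the string: at [4:7] match '{a}', group 1 = 'a'; at [8:13] match '{ph2}', group 1 = 'ph2'.
Because there's exactly one group, `findall` drops the full match and keeps group 1 from each hit.

['a', 'ph2']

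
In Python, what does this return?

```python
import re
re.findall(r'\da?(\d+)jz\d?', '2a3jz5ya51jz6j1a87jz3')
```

['3', '1', '87']

This matches a digit, then optionally the literal 'a'; then one or more of a digit (captured); then the literal 'jz', then optionally a digit.
Scanning left to right: at [0:6] match '2a3jz5', group 1 = '3'; at [8:13] match '51jz6', group 1 = '1'; at [14:21] match '1a87jz3', group 1 = '87'.
`findall` collects group 1 from each match (3 total).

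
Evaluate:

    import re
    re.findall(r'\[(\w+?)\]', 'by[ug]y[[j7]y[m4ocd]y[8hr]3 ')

Scanning left to right: at [2:6] match '[ug]', group 1 = 'ug'; at [8:12] match '[j7]', group 1 = 'j7'; at [13:20] match '[m4ocd]', group 1 = 'm4ocd'; at [21:26] match '[8hr]', group 1 = '8hr'.
`findall` collects group 1 from each match (4 total).

['ug', 'j7', 'm4ocd', '8hr']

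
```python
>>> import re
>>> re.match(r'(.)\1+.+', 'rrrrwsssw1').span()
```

`re.match` won't scan ahead — the pattern has to work from the very first character.
The match spans [0:10] → 'rrrrwsssw1'.

(0, 10)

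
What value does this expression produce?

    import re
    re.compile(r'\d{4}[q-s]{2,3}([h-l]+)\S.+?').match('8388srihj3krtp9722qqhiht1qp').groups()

('ihj',)

Pattern: exactly 4 of a digit, then 2 to 3 of a character in [q-s]; then one or more of a character in [h-l] (captured); then a non-whitespace character, then one or more of any character (lazy).
A non-greedy quantifier consumes as few characters as it can — just enough that the remainder of the pattern still matches from where it stops; whatever follows it matches normally.
`re.match` won't scan ahead — the pattern has to work from the very first character.
The match spans [0:11] → '8388srihj3k'.
Captured: group 1 = 'ihj'.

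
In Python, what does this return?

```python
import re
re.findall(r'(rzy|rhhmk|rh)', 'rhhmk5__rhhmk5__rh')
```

Branches in `(...|...)` are attempted left-to-right; the first branch that allows the whole pattern to succeed is taken.
Scanning left to right: at [0:5] match 'rhhmk', group 1 = 'rhhmk'; at [8:13] match 'rhhmk', group 1 = 'rhhmk'; at [16:18] match 'rh', group 1 = 'rh'.
Because there's exactly one group, `findall` drops the full match and keeps group 1 from each hit.

['rhhmk', 'rhhmk', 'rh']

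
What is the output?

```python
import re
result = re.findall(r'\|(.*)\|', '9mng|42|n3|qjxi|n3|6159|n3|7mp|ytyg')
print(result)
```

Scanning left to right: at [4:31] match '|42|n3|qjxi|n3|6159|n3|7mp|', group 1 = '42|n3|qjxi|n3|6159|n3|7mp'.
`findall` collects group 1 from the one match (1 total).

['42|n3|qjxi|n3|6159|n3|7mp']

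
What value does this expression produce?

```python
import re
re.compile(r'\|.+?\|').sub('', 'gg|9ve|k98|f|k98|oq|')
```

Because the quantifier is non-greedy, it stops expanding at the earliest point where the rest of the pattern can succeed.
Matches: at [2:7] → '|9ve|'; at [10:13] → '|f|'; at [16:20] → '|oq|'.
Each match is replaced by ''.

'ggk98k98'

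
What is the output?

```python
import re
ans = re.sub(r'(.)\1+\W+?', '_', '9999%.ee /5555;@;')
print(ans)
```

A backreference is literal: `\1` must see the identical characters the first group matched.
`sub` substitutes '_' at each match site.

_._/_@;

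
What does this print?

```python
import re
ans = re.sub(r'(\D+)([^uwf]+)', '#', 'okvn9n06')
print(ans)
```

#

Pattern: one or more of a non-digit (captured); then one or more of any character except [uwf] (captured).
Matches: at [0:8] → 'okvn9n06'.
`sub` substitutes '#' at each match site.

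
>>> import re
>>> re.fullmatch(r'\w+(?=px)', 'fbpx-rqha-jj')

The positive lookaround only admits positions where the adjacent text matches; those characters stay outside the span.
For `fullmatch`, every character of the input must be accounted for by the pattern.
Here the pattern can't cover the whole string, so the call returns None.

None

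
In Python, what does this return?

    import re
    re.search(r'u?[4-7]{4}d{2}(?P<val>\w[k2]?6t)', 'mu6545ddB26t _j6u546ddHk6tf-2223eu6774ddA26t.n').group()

'u6545ddB26t'

The match spans [1:12] → 'u6545ddB26t'.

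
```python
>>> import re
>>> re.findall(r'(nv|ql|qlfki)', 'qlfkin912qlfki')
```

['ql', 'ql']

The regex engine tests alternatives in the order written; an earlier branch that matches wins even if a later one would match more.
Walking the string: at [0:2] match 'ql', group 1 = 'ql'; at [9:11] match 'ql', group 1 = 'ql'.
With a single group, `findall` returns only what that group captured — 2 items.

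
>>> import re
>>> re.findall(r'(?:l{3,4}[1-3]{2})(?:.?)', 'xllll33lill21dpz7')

['llll33l']

This matches 3 to 4 of a literal 'l', then exactly 2 of a character in [1-3] (non-capturing group); then optionally any character (non-capturing group).
No capturing groups, so `findall` returns the 1 full match string.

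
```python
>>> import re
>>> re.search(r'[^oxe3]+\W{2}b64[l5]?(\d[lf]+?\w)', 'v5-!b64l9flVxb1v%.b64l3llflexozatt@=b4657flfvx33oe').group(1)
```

'9fl'

This matches one or more of any character except [oxe3], then exactly 2 of a non-word character; then the literal 'b64', then optionally one of [l5]; then a digit, then one or more of one of [lf] (lazy), then a word character (captured).
`re.search` scans for the first position where the pattern succeeds.
The match spans [0:11] → 'v5-!b64l9fl'.
Captured: group 1 = '9fl'.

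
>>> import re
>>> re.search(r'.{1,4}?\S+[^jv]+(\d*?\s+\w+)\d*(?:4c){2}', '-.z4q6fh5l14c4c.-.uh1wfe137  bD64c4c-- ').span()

(0, 36)

The pattern matches 1 to 4 of any character (lazy), then one or more of a non-whitespace character; then one or more of any character except [jv]; then zero or more of a digit (lazy), then one or more of whitespace, then one or more of a word character (captured); then zero or more of a digit, then the literal '4c' repeated 2 times.
`re.search` tries every starting position until one works.
The match spans [0:36] → '-.z4q6fh5l14c4c.-.uh1wfe137  bD64c4c'.
Captured: group 1 = ' bD6'.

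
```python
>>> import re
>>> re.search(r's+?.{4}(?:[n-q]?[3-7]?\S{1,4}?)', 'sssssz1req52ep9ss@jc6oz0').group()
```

This matches one or more of the literal 's' (lazy), then exactly 4 of any character; then optionally a character in [n-q], then optionally a character in [3-7], then 1 to 4 of a non-whitespace character (lazy) (non-capturing group).
`re.search` scans for the first position where the pattern succeeds.
The match spans [0:6] → 'sssssz'.

'sssssz'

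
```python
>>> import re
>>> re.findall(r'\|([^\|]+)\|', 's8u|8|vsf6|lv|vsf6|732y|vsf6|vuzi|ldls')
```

['8', 'lv', '732y', 'vuzi']

One capturing group, so `findall` returns just the captured substring from each match — 4 in all.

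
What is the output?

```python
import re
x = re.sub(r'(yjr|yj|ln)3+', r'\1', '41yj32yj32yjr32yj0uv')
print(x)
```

`\1` in the replacement pulls in group 1's text for each match.

41yj2yj2yjr2yj0uv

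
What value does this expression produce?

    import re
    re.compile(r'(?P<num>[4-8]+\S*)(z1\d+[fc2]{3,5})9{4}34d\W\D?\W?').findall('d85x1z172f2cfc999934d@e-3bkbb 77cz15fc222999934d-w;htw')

[('85x1', 'z172f2cfc'), ('77c', 'z15fc222')]

This matches one or more of a character in [4-8], then zero or more of a non-whitespace character (captured as 'num'); then the literal 'z1', then one or more of a digit, then 3 to 5 of one of [fc2] (captured); then exactly 4 of a literal '9'; then the literal '34d', then a non-word character; then optionally a non-digit; then optionally a non-word character.
2 groups means each result is a tuple of 2 captured strings — 2 here.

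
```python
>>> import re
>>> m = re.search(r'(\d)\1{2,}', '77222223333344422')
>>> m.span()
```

(2, 7)

`\1` has to match the exact text group 1 already captured.
The match spans [2:7] → '22222'.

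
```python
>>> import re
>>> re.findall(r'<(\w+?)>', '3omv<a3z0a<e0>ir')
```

Because there's exactly one group, `findall` drops the full match and keeps group 1 from the one hit.

['e0']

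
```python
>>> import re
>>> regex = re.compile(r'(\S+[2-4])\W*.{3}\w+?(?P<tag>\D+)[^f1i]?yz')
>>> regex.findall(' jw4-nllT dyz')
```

[('jw4', ' d')]

Pattern: one or more of a non-whitespace character, then a character in [2-4] (captured); then zero or more of a non-word character, then exactly 3 of any character, then one or more of a word character (lazy); then one or more of a non-digit (captured as 'tag'); then optionally any character except [f1i], then the literal 'yz'.
Scanning left to right: at [1:13] match 'jw4-nllT dyz', groups = ('jw4', ' d').
`findall` packs the 2 group values into a tuple for every match.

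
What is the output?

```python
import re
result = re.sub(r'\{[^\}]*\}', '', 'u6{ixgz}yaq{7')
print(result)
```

Matches: at [2:8] → '{ixgz}'.
Each match is replaced by ''.

u6yaq{7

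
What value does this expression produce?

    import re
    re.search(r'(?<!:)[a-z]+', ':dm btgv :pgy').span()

(2, 3)

`(?!…)`/`(?<!…)` only lets a position through if the neighbouring text does NOT match; no characters are consumed.
`re.search` scans for the first position where the pattern succeeds.
The match spans [2:3] → 'm'.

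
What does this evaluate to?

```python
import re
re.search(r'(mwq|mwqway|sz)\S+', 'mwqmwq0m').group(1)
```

'mwq'

The match spans [0:8] → 'mwqmwq0m'.
Captured: group 1 = 'mwq'.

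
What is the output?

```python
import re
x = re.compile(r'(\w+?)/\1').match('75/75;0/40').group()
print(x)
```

75/75

`re.match` won't scan ahead — the pattern has to work from the very first character.
The match spans [0:5] → '75/75'.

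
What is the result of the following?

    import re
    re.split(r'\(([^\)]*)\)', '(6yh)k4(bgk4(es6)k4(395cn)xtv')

Matches to split on: at [0:5] → '(6yh)'; at [7:17] → '(bgk4(es6)'; at [19:26] → '(395cn)'.
`re.split` interleaves the captured-group text with the surrounding fragments.

['', '6yh', 'k4', 'bgk4(es6', 'k4', '395cn', 'xtv']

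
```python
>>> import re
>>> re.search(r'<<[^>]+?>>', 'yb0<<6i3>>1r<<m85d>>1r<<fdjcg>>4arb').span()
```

(3, 10)

The match spans [3:10] → '<<6i3>>'.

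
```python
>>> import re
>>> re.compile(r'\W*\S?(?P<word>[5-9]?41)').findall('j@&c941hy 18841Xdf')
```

This matches zero or more of a non-word character, then optionally a non-whitespace character; then optionally a character in [5-9], then the literal '41' (captured as 'word').
With a single group, `findall` returns only what that group captured — 2 items.

['941', '841']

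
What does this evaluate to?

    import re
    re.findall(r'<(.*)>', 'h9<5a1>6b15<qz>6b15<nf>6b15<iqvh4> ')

Matches: at [2:34] match '<5a1>6b15<qz>6b15<nf>6b15<iqvh4>', group 1 = '5a1>6b15<qz>6b15<nf>6b15<iqvh4'.
`findall` collects group 1 from the one match (1 total).

['5a1>6b15<qz>6b15<nf>6b15<iqvh4']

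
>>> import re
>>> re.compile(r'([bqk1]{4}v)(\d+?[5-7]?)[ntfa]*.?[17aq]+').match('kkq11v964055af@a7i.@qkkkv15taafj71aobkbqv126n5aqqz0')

`re.match` only tries the pattern at the start of the string.
Here position 0 doesn't satisfy it, so the call returns None.

None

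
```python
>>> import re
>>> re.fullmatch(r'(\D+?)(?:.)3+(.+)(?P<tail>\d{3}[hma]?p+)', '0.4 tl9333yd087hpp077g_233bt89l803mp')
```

None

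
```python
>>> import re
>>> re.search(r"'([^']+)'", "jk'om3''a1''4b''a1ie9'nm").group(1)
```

'om3'

The match spans [2:7] → "'om3'".
Captured: group 1 = 'om3'.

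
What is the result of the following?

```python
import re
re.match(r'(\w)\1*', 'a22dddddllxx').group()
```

'a'

A backreference is literal: `\1` must see the identical characters the first group matched.
`re.match` only tries the pattern at the start of the string.
The match spans [0:1] → 'a'.
Captured: group 1 = 'a'.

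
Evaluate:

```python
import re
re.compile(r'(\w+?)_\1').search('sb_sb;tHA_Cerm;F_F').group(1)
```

'sb'

The match spans [0:5] → 'sb_sb'.
Captured: group 1 = 'sb'.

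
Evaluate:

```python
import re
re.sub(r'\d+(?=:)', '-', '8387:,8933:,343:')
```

Lookahead/lookbehind check context without consuming it, so the matched span excludes the asserted characters.
`sub` substitutes '-' at each match site.

'-:,-:,-:'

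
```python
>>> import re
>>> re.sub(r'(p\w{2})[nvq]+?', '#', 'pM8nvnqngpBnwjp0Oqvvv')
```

With the lazy modifier that quantifier settles for the fewest repetitions that let the rest of the pattern succeed (the atoms after it are unaffected and can still be greedy).
`sub` substitutes '#' at each match site.

'#vnqngpBnwj#vvv'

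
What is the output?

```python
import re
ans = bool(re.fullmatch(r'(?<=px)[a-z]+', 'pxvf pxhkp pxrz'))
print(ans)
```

False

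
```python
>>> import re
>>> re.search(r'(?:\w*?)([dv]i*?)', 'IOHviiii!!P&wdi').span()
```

(0, 4)

Pattern: zero or more of a word character (lazy) (non-capturing group); then one of [dv], then zero or more of a literal 'i' (lazy) (captured).
`re.search` scans for the first position where the pattern succeeds.
The match spans [0:4] → 'IOHv'.
Captured: group 1 = 'v'.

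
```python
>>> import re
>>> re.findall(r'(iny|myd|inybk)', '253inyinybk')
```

['iny', 'iny']

Branches in `(...|...)` are attempted left-to-right; the first branch that allows the whole pattern to succeed is taken.
Walking the string: at [3:6] match 'iny', group 1 = 'iny'; at [6:9] match 'iny', group 1 = 'iny'.
With a single group, `findall` returns only what that group captured — 2 items.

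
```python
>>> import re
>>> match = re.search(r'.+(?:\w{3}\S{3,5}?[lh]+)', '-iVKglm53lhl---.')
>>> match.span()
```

(0, 12)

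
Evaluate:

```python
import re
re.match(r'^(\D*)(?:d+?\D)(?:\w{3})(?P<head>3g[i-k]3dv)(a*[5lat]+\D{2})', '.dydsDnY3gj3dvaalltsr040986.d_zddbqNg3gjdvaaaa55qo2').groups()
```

This matches anchored at the start of the string; then zero or more of a non-digit (captured); then one or more of a literal 'd' (lazy), then a non-digit (non-capturing group); then exactly 3 of a word character (non-capturing group); then the literal '3g', then a character in [i-k], then the literal '3dv' (captured as 'head'); then zero or more of a literal 'a', then one or more of one of [5lat], then exactly 2 of a non-digit (captured).
`re.match` only tries the pattern at the start of the string.
The match spans [0:21] → '.dydsDnY3gj3dvaalltsr'.
Captured: group 1 = '.dy', group 2 = '3gj3dv', group 3 = 'aalltsr'.

('.dy', '3gj3dv', 'aalltsr')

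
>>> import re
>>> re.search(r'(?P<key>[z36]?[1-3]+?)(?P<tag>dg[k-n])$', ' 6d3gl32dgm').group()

The match spans [6:11] → '32dgm'.

'32dgm'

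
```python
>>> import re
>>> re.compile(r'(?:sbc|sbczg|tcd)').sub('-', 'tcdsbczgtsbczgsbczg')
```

'--zgt-zg-zg'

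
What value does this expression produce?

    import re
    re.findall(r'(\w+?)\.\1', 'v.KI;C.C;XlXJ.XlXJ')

`\1` has to match the exact text group 1 already captured.
Matches: at [5:8] match 'C.C', group 1 = 'C'; at [9:18] match 'XlXJ.XlXJ', group 1 = 'XlXJ'.
With a single group, `findall` returns only what that group captured — 2 items.

['C', 'XlXJ']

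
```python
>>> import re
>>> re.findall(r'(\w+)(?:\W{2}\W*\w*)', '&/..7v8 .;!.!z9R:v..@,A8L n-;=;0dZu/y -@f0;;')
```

['7v8', 'v', 'n', 'y']

`findall` collects group 1 from each match (4 total).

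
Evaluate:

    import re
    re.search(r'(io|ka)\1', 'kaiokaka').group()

'kaka'

The backreference `\1` re-matches whatever the first group consumed, character for character.
The match spans [4:8] → 'kaka'.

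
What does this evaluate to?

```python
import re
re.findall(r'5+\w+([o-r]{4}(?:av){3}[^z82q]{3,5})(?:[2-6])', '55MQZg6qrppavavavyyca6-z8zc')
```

With a single group, `findall` returns only what that group captured — 1 item.

['qrppavavavyyca']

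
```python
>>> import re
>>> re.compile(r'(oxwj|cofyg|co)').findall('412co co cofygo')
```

Alternation isn't longest-match — the leftmost alternative that fits at this position is chosen.
Walking the string: at [3:5] match 'co', group 1 = 'co'; at [6:8] match 'co', group 1 = 'co'; at [9:14] match 'cofyg', group 1 = 'cofyg'.
`findall` collects group 1 from each match (3 total).

['co', 'co', 'cofyg']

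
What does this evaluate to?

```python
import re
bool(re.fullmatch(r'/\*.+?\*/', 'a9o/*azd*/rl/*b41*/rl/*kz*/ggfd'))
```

`re.fullmatch` is like wrapping the pattern in `^…$` (in single-line mode).
Here the string isn't matched end-to-end, so the call returns None, and `bool(None)` is False.

False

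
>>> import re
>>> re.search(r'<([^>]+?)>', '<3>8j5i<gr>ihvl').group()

The match spans [0:3] → '<3>'.

'<3>'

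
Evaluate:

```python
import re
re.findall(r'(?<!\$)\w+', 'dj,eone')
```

Because the assertion is negative and zero-width, positions next to the forbidden text are skipped.
`findall` yields the raw match text (2 of them) because the pattern has no groups.

['dj', 'eone']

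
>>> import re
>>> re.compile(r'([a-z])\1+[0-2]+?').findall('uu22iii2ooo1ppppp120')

['u', 'i', 'o', 'p']

A backreference is literal: `\1` must see the identical characters the first group matched.
One capturing group, so `findall` returns just the captured substring from each match — 4 in all.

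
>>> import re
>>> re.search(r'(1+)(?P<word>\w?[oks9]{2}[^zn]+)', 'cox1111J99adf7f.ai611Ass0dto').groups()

Pattern: one or more of a literal '1' (captured); then optionally a word character, then exactly 2 of one of [oks9], then one or more of any character except [zn] (captured as 'word').
`re.search` tries every starting position until one works.
The match spans [3:28] → '1111J99adf7f.ai611Ass0dto'.
Captured: group 1 = '1111', group 2 = 'J99adf7f.ai611Ass0dto'.

('1111', 'J99adf7f.ai611Ass0dto')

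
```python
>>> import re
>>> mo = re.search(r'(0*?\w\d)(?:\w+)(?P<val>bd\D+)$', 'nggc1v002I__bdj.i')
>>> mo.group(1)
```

This matches zero or more of the literal '0' (lazy), then a word character, then a digit (captured); then one or more of a word character (non-capturing group); then the literal 'bd', then one or more of a non-digit (captured as 'val'); then anchored at the end.
Unlike `match`, `search` isn't anchored — it looks for the pattern anywhere in the string.
The match spans [3:17] → 'c1v002I__bdj.i'.
Captured: group 1 = 'c1', group 2 = 'bdj.i'.

'c1'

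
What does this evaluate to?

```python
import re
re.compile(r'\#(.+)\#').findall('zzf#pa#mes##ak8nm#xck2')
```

['pa#mes##ak8nm']

Scanning left to right: at [3:18] match '#pa#mes##ak8nm#', group 1 = 'pa#mes##ak8nm'.
`findall` collects group 1 from the one match (1 total).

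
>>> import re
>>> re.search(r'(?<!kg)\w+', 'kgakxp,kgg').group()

'kgakxp'

Because the assertion is negative and zero-width, positions next to the forbidden text are skipped.
`search` walks the string left to right and returns the first match it finds.
The match spans [0:6] → 'kgakxp'.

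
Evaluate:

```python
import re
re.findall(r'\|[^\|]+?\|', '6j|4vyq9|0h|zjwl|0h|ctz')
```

['|4vyq9|', '|zjwl|']

Matches: at [2:9] → '|4vyq9|'; at [11:17] → '|zjwl|'.
No capturing groups, so `findall` returns the 2 full match strings.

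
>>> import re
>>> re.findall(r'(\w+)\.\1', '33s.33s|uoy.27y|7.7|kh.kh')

`\1` has to match the exact text group 1 already captured.
Because there's exactly one group, `findall` drops the full match and keeps group 1 from each hit.

['33s', '7', 'kh']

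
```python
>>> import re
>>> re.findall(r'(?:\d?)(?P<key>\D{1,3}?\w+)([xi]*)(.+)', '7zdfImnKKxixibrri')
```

Multiple groups make `findall` return tuples — one 3-tuple for the one match.

[('zdfImnKKxixibrr', '', 'i')]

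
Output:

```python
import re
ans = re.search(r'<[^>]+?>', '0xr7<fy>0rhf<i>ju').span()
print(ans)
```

`search` walks the string left to right and returns the first match it finds.
The match spans [4:8] → '<fy>'.

(4, 8)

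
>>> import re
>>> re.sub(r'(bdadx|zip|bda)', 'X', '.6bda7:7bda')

Each match is replaced by 'X'.

'.6X7:7X'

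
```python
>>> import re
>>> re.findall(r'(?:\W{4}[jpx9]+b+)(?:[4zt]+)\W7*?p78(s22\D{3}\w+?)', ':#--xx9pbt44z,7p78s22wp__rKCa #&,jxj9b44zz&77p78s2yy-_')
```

['s22wp__']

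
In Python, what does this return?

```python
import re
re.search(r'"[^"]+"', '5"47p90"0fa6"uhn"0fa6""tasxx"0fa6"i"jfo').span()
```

Unlike `match`, `search` isn't anchored — it looks for the pattern anywhere in the string.
The match spans [1:8] → '"47p90"'.

(1, 8)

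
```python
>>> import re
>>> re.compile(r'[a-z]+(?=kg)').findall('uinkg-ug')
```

['uin']

The `(?=…)`/`(?<=…)` assertion just peeks at neighbouring text; it doesn't advance the match position.
Scanning left to right: at [0:3] → 'uin'.
With no groups in the pattern, `findall` gives back each whole match — 1 here.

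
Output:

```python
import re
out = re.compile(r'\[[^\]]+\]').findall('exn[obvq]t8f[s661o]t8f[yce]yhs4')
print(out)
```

['[obvq]', '[s661o]', '[yce]']

With no groups in the pattern, `findall` gives back each whole match — 3 here.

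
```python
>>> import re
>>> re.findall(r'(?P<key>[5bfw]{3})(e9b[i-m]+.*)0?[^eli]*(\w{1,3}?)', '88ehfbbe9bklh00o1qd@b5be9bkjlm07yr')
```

[('fbb', 'e9bklh00o1qd@b5be9bkjlm07y', 'r')]

The pattern matches exactly 3 of one of [5bfw] (captured as 'key'); then the literal 'e9b', then one or more of a character in [i-m], then zero or more of any character (captured); then optionally the literal '0', then zero or more of any character except [eli]; then 1 to 3 of a word character (lazy) (captured).
Walking the string: at [4:34] match 'fbbe9bklh00o1qd@b5be9bkjlm07yr', groups = ('fbb', 'e9bklh00o1qd@b5be9bkjlm07y', 'r').
`findall` packs the 3 group values into a tuple for every match.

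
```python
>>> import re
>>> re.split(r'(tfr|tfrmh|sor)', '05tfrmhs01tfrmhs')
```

Alternation tries branches left to right and keeps the first one that lets the overall match succeed at that position.
Matches to split on: at [2:5] → 'tfr'; at [10:13] → 'tfr'.
With a capturing group present, the delimiter's captured portion is kept in the result list.

['05', 'tfr', 'mhs01', 'tfr', 'mhs']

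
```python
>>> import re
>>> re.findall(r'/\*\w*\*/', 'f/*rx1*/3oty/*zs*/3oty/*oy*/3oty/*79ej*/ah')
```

Walking the string: at [1:8] → '/*rx1*/'; at [12:18] → '/*zs*/'; at [22:28] → '/*oy*/'; at [32:40] → '/*79ej*/'.
With no groups in the pattern, `findall` gives back each whole match — 4 here.

['/*rx1*/', '/*zs*/', '/*oy*/', '/*79ej*/']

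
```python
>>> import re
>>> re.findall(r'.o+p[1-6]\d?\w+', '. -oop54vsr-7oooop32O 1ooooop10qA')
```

Since nothing is captured, `findall` lists the 3 matched substrings directly.

['-oop54vsr', '7oooop32O', '1ooooop10qA']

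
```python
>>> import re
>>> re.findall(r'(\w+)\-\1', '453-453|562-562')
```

`\1` has to match the exact text group 1 already captured.
Walking the string: at [0:7] match '453-453', group 1 = '453'; at [8:15] match '562-562', group 1 = '562'.
One capturing group, so `findall` returns just the captured substring from each match — 2 in all.

['453', '562']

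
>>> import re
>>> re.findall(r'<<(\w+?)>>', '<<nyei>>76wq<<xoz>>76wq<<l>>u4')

`findall` collects group 1 from each match (3 total).

['nyei', 'xoz', 'l']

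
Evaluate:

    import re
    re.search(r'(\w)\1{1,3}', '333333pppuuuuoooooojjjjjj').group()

`\1` has to match the exact text group 1 already captured.
`search` walks the string left to right and returns the first match it finds.
The match spans [0:4] → '3333'.
Captured: group 1 = '3'.

'3333'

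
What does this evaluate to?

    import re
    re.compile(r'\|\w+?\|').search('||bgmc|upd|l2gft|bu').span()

(1, 7)

The match spans [1:7] → '|bgmc|'.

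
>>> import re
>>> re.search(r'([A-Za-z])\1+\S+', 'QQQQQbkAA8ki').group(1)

'Q'

The backreference `\1` re-matches whatever the first group consumed, character for character.
Unlike `match`, `search` isn't anchored — it looks for the pattern anywhere in the string.
The match spans [0:12] → 'QQQQQbkAA8ki'.
Captured: group 1 = 'Q'.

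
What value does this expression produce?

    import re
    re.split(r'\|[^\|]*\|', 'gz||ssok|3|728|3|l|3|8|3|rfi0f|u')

['gz', 'ssok', '728', 'l', '8', 'rfi0f|u']

`split` removes every match and returns the 6 fragments in between.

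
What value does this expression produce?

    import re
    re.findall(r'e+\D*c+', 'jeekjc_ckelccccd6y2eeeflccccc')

['eekjc_ckelcccc', 'eeeflccccc']

This matches one or more of a literal 'e'; then zero or more of a non-digit, then one or more of the literal 'c'.
Since nothing is captured, `findall` lists the 2 matched substrings directly.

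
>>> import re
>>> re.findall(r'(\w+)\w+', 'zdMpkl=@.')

['zdMpk']

The pattern matches one or more of a word character (captured); then one or more of a word character.
One capturing group, so `findall` returns just the captured substring from the one match — 1 in all.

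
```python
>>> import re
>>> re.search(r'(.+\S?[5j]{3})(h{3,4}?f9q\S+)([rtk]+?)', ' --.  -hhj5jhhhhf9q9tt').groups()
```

The pattern matches one or more of any character, then optionally a non-whitespace character, then exactly 3 of one of [5j] (captured); then 3 to 4 of the literal 'h' (lazy), then the literal 'f9q', then one or more of a non-whitespace character (captured); then one or more of one of [rtk] (lazy) (captured).
`re.search` tries every starting position until one works.
The match spans [0:22] → ' --.  -hhj5jhhhhf9q9tt'.
Captured: group 1 = ' --.  -hhj5j', group 2 = 'hhhhf9q9t', group 3 = 't'.

(' --.  -hhj5j', 'hhhhf9q9t', 't')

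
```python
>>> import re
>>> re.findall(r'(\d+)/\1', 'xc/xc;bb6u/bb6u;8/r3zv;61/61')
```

['61']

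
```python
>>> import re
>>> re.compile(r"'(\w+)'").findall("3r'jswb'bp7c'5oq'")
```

['jswb', '5oq']

Matches: at [2:8] match "'jswb'", group 1 = 'jswb'; at [12:17] match "'5oq'", group 1 = '5oq'.
One capturing group, so `findall` returns just the captured substring from each match — 2 in all.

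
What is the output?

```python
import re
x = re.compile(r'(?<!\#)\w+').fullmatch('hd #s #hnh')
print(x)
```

The negative lookahead/lookbehind blocks any match where the forbidden context is present.
For `fullmatch`, every character of the input must be accounted for by the pattern.
Here the pattern can't cover the whole string, so the call returns None.

None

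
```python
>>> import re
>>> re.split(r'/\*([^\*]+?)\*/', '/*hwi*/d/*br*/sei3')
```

Matches to split on: at [0:7] → '/*hwi*/'; at [8:14] → '/*br*/'.
Because the pattern has a capturing group, `split` also inserts each captured text between the pieces.

['', 'hwi', 'd', 'br', 'sei3']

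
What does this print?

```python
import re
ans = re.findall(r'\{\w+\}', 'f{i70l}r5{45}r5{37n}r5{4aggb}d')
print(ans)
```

['{i70l}', '{45}', '{37n}', '{4aggb}']

Matches: at [1:7] → '{i70l}'; at [9:13] → '{45}'; at [15:20] → '{37n}'; at [22:29] → '{4aggb}'.
`findall` yields the raw match text (4 of them) because the pattern has no groups.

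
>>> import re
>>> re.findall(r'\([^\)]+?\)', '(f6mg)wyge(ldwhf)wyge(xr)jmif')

Since nothing is captured, `findall` lists the 3 matched substrings directly.

['(f6mg)', '(ldwhf)', '(xr)']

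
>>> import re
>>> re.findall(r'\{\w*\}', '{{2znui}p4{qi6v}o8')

Matches: at [1:8] → '{2znui}'; at [10:16] → '{qi6v}'.
No capturing groups, so `findall` returns the 2 full match strings.

['{2znui}', '{qi6v}']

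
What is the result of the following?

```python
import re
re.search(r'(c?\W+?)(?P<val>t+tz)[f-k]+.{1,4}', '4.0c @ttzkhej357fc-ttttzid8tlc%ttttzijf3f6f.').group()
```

The match spans [3:15] → 'c @ttzkhej35'.

'c @ttzkhej35'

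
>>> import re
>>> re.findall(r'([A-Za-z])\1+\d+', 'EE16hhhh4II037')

['E', 'h', 'I']

The backreference `\1` re-matches whatever the first group consumed, character for character.
Matches: at [0:4] match 'EE16', group 1 = 'E'; at [4:9] match 'hhhh4', group 1 = 'h'; at [9:14] match 'II037', group 1 = 'I'.
One capturing group, so `findall` returns just the captured substring from each match — 3 in all.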